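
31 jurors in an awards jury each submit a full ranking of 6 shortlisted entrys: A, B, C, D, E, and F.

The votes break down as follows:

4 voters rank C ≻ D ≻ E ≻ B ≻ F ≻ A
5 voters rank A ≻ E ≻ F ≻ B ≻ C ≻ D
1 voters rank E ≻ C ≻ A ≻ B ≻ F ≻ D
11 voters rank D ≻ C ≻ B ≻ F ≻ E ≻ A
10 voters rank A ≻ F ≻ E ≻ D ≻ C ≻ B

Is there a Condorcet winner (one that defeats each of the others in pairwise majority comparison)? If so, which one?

Head-to-head results (31 voters total):
A vs B: A wins 16–15.
A vs C: C wins 16–15.
A vs D: A wins 16–15.
A vs E: E wins 16–15.
A vs F: A wins 16–15.
B vs C: C wins 26–5.
B vs D: D wins 25–6.
B vs E: E wins 20–11.
B vs F: B wins 16–15.
C vs D: D wins 21–10.
C vs E: E wins 16–15.
C vs F: C wins 16–15.
D vs E: E wins 16–15.
D vs F: F wins 16–15.
E vs F: F wins 21–10.
No candidate beats all others: A beats D beats C beats A, a majority cycle.

There is no Condorcet winner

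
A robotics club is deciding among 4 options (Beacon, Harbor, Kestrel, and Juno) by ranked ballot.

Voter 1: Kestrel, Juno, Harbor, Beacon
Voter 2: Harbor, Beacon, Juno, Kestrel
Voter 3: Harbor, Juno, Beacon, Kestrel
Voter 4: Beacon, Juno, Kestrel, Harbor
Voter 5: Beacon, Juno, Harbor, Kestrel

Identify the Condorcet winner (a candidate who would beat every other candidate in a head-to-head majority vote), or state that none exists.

Head-to-head results (5 voters total):
Beacon vs Harbor: Harbor wins 3–2.
Beacon vs Kestrel: Beacon wins 4–1.
Beacon vs Juno: Beacon wins 3–2.
Harbor vs Kestrel: Harbor wins 3–2.
Harbor vs Juno: Juno wins 3–2.
Kestrel vs Juno: Juno wins 4–1.
No candidate beats all others: Beacon beats Juno beats Harbor beats Beacon, a majority cycle.

There is no Condorcet winner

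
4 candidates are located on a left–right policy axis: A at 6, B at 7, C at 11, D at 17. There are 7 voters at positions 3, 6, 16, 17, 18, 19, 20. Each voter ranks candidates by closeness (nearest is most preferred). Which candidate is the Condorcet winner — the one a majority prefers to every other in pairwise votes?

With single-peaked preferences on a line, the Condorcet winner is the candidate closest to the median voter.
The median voter (position 17) is closest to D at 17.
Check: D vs C — voters closer to D: 5 of 7.

D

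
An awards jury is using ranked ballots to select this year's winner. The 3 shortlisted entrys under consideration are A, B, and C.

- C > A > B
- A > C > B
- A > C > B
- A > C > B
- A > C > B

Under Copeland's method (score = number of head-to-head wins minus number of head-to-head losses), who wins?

A

Pairwise results:
  A vs B: A wins 5–0.
  A vs C: A wins 4–1.
  B vs C: C wins 5–0.
Copeland scores (wins − losses):
  A: 2 − 0 = 2
  B: 0 − 2 = -2
  C: 1 − 1 = 0
A has the best Copeland score.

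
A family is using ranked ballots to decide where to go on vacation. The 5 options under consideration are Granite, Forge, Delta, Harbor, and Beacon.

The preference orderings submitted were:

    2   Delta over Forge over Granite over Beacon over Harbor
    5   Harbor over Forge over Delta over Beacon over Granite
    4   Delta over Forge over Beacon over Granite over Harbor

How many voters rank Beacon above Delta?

Ballots ranking Beacon above Delta: 0.
Ballots ranking Delta above Beacon: 2+5+4 = 11.
So 0 of 11 voters prefer Beacon to Delta.

0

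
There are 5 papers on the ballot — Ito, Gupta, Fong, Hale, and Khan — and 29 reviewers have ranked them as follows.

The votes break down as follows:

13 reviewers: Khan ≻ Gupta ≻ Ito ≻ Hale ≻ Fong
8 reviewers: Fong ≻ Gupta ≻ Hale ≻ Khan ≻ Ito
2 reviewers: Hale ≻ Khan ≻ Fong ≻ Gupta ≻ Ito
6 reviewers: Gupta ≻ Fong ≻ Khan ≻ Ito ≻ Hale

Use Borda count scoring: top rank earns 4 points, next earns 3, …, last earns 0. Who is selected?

Gupta

Borda scores:
  Ito: 13·2 + 8·0 + 2·0 + 6·1 = 32
  Gupta: 13·3 + 8·3 + 2·1 + 6·4 = 89
  Fong: 13·0 + 8·4 + 2·2 + 6·3 = 54
  Hale: 13·1 + 8·2 + 2·4 + 6·0 = 37
  Khan: 13·4 + 8·1 + 2·3 + 6·2 = 78
Gupta has the highest total.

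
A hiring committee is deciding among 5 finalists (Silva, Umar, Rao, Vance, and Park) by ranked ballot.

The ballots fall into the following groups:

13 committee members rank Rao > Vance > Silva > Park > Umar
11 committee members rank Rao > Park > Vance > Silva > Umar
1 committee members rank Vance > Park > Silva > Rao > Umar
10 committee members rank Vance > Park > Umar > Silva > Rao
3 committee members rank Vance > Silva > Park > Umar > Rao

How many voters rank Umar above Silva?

Ballots ranking Umar above Silva: 10.
Ballots ranking Silva above Umar: 13+11+1+3 = 28.
So 10 of 38 voters prefer Umar to Silva.

10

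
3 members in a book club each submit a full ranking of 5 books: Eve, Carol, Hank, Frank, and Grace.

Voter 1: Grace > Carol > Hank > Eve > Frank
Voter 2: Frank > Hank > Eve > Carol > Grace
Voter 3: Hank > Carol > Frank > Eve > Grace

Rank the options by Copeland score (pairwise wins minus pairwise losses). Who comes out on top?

Pairwise results:
  Eve vs Carol: Carol wins 2–1.
  Eve vs Hank: Hank wins 3–0.
  Eve vs Frank: Frank wins 2–1.
  Eve vs Grace: Eve wins 2–1.
  Carol vs Hank: Hank wins 2–1.
  Carol vs Frank: Carol wins 2–1.
  Carol vs Grace: Carol wins 2–1.
  Hank vs Frank: Hank wins 2–1.
  Hank vs Grace: Hank wins 2–1.
  Frank vs Grace: Frank wins 2–1.
Copeland scores (wins − losses):
  Eve: 1 − 3 = -2
  Carol: 3 − 1 = 2
  Hank: 4 − 0 = 4
  Frank: 2 − 2 = 0
  Grace: 0 − 4 = -4
Hank has the best Copeland score.

Hank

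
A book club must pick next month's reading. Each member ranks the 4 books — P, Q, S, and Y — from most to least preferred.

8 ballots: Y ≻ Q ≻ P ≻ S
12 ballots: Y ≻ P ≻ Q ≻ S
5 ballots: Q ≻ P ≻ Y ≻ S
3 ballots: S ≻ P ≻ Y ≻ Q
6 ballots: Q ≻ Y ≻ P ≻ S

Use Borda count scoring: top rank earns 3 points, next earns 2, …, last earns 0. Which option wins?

Borda scores:
  P: 8·1 + 12·2 + 5·2 + 3·2 + 6·1 = 54
  Q: 8·2 + 12·1 + 5·3 + 3·0 + 6·3 = 61
  S: 8·0 + 12·0 + 5·0 + 3·3 + 6·0 = 9
  Y: 8·3 + 12·3 + 5·1 + 3·1 + 6·2 = 80
Y has the highest total.

Y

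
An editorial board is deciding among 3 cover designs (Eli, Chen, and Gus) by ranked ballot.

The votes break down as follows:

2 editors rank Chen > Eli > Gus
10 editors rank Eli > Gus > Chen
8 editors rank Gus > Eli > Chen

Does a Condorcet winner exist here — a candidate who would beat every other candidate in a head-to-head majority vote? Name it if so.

Eli

Head-to-head results (20 voters total):
Eli vs Chen: Eli wins 18–2.
Eli vs Gus: Eli wins 12–8.
Chen vs Gus: Gus wins 18–2.
Eli beats each rival — Chen (18–2), Gus (12–8) — so Eli is the Condorcet winner.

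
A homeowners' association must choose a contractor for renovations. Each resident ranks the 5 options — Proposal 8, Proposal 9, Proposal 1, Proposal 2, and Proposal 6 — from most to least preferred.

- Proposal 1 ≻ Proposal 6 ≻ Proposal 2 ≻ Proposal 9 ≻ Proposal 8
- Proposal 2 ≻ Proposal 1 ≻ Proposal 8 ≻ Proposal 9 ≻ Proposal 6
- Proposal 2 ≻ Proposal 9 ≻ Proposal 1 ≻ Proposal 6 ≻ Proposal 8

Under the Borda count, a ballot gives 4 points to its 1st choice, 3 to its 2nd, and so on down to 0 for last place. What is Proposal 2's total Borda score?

10

Borda scores:
  Proposal 8: 0 + 2 + 0 = 2
  Proposal 9: 1 + 1 + 3 = 5
  Proposal 1: 4 + 3 + 2 = 9
  Proposal 2: 2 + 4 + 4 = 10
  Proposal 6: 3 + 0 + 1 = 4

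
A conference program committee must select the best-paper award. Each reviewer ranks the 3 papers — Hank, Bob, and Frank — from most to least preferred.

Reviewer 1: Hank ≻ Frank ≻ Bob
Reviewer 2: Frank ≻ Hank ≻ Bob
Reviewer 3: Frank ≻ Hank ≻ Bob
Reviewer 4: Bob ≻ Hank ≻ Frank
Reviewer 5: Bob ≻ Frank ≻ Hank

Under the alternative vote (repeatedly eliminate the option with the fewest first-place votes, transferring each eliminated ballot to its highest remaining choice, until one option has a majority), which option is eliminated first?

Hank

Round 1: Bob 2, Frank 2, Hank 1. Hank has the fewest and is eliminated.
Round 2: Frank 3, Bob 2. Frank has a majority.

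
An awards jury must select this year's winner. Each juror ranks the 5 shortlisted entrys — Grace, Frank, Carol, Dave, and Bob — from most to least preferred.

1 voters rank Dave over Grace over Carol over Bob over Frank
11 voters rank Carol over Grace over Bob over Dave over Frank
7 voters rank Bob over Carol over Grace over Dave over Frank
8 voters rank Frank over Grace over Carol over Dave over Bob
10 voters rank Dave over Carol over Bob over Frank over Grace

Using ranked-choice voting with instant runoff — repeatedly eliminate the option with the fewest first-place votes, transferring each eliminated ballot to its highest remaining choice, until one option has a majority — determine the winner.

Carol

Round 1: Carol 11, Dave 11, Frank 8, Bob 7, Grace 0. Grace has the fewest and is eliminated.
Round 2: Carol 11, Dave 11, Frank 8, Bob 7. Bob has the fewest and is eliminated.
Round 3: Carol 18, Dave 11, Frank 8. Frank has the fewest and is eliminated.
Round 4: Carol 26, Dave 11. Carol has a majority.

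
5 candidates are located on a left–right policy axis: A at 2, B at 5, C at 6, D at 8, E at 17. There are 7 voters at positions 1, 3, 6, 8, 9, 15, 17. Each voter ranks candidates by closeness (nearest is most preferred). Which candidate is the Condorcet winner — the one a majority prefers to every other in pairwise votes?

With single-peaked preferences on a line, the Condorcet winner is the candidate closest to the median voter.
The median voter (position 8) is closest to D at 8.
Check: D vs E — voters closer to D: 5 of 7.

D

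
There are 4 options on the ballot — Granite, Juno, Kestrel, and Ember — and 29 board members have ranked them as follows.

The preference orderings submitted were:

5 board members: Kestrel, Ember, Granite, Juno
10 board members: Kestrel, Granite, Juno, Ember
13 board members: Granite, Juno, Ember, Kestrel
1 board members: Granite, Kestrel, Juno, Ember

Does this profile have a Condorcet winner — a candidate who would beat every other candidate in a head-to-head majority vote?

Head-to-head results (29 voters total):
Granite vs Juno: Granite wins 29–0.
Granite vs Kestrel: Kestrel wins 15–14.
Granite vs Ember: Granite wins 24–5.
Juno vs Kestrel: Kestrel wins 16–13.
Juno vs Ember: Juno wins 24–5.
Kestrel vs Ember: Kestrel wins 16–13.
Kestrel beats each rival — Granite (15–14), Juno (16–13), Ember (16–13) — so Kestrel is the Condorcet winner.

Yes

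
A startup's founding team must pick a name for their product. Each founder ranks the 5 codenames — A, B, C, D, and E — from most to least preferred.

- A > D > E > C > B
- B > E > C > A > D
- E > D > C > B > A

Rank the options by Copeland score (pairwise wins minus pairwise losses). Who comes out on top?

Pairwise results:
  A vs B: B wins 2–1.
  A vs C: C wins 2–1.
  A vs D: A wins 2–1.
  A vs E: E wins 2–1.
  B vs C: C wins 2–1.
  B vs D: D wins 2–1.
  B vs E: E wins 2–1.
  C vs D: D wins 2–1.
  C vs E: E wins 3–0.
  D vs E: E wins 2–1.
Copeland scores (wins − losses):
  A: 1 − 3 = -2
  B: 1 − 3 = -2
  C: 2 − 2 = 0
  D: 2 − 2 = 0
  E: 4 − 0 = 4
E has the best Copeland score.

E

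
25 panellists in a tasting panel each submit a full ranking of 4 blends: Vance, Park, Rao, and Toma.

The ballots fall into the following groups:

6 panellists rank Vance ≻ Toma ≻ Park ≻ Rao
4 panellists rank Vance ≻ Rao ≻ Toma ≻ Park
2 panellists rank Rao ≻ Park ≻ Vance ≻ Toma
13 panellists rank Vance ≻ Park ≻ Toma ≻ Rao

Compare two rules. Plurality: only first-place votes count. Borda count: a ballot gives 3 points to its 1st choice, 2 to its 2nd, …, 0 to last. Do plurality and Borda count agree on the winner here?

Yes

Plurality first-place counts: Vance 23, Park 0, Rao 2, Toma 0 → Vance.
Borda totals: Vance 71, Park 36, Rao 14, Toma 29 → Vance.
The two rules agree on Vance.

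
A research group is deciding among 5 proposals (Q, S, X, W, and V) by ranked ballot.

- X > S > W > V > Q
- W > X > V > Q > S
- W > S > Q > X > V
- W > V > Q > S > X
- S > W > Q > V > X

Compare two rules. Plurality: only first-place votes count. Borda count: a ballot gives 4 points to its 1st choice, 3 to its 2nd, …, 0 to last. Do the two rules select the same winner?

Yes

Plurality first-place counts: Q 0, S 1, X 1, W 3, V 0 → W.
Borda totals: Q 7, S 11, X 8, W 17, V 7 → W.
The two rules agree on W.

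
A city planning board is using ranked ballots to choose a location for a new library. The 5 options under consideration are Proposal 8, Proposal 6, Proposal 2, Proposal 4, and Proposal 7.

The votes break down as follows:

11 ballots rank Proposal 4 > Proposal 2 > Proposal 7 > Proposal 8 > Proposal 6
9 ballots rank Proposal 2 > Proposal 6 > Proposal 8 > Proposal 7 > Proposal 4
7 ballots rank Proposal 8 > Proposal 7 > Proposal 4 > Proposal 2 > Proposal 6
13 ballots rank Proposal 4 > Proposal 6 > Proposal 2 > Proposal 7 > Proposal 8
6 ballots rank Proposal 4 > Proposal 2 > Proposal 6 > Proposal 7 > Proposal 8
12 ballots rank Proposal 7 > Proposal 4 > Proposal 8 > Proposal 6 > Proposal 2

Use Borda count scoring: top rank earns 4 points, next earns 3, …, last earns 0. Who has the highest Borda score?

Proposal 4

Borda scores:
  Proposal 8: 11·1 + 9·2 + 7·4 + 13·0 + 6·0 + 12·2 = 81
  Proposal 6: 11·0 + 9·3 + 7·0 + 13·3 + 6·2 + 12·1 = 90
  Proposal 2: 11·3 + 9·4 + 7·1 + 13·2 + 6·3 + 12·0 = 120
  Proposal 4: 11·4 + 9·0 + 7·2 + 13·4 + 6·4 + 12·3 = 170
  Proposal 7: 11·2 + 9·1 + 7·3 + 13·1 + 6·1 + 12·4 = 119
Proposal 4 has the highest total.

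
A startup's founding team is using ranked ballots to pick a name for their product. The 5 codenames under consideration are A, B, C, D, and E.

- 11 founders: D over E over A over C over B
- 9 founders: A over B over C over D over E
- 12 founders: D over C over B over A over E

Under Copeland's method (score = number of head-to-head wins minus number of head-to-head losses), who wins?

Pairwise results:
  A vs B: A wins 20–12.
  A vs C: A wins 20–12.
  A vs D: D wins 23–9.
  A vs E: A wins 21–11.
  B vs C: C wins 23–9.
  B vs D: D wins 23–9.
  B vs E: B wins 21–11.
  C vs D: D wins 23–9.
  C vs E: C wins 21–11.
  D vs E: D wins 32–0.
Copeland scores (wins − losses):
  A: 3 − 1 = 2
  B: 1 − 3 = -2
  C: 2 − 2 = 0
  D: 4 − 0 = 4
  E: 0 − 4 = -4
D has the best Copeland score.

D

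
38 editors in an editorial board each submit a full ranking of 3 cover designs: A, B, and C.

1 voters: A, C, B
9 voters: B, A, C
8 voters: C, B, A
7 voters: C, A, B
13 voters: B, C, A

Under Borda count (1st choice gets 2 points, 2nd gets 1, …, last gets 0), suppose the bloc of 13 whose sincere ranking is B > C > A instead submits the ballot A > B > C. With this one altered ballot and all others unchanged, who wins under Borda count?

A

Borda totals with the altered ballot: A 44, B 39, C 31.
The switch changes the winner from B to A.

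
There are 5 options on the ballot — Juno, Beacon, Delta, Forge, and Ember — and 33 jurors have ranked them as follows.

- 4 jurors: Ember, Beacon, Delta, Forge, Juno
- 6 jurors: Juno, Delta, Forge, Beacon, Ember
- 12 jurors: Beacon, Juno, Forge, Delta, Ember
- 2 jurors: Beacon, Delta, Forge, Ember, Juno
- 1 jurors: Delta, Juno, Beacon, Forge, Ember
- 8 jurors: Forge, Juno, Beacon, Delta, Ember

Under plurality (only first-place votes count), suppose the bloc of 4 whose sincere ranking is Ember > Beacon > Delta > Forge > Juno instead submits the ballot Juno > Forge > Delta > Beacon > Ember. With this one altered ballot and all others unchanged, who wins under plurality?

First-place totals with the altered ballot: Juno 10, Beacon 14, Delta 1, Forge 8, Ember 0.
The winner is unchanged: still Beacon.

Beacon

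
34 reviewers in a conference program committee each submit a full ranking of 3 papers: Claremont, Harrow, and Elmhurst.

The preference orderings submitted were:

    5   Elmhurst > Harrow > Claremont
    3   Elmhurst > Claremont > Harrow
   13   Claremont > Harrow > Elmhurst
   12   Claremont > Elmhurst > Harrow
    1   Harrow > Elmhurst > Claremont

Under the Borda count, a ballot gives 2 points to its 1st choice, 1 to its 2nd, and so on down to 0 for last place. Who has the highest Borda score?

Borda scores:
  Claremont: 5·0 + 3·1 + 13·2 + 12·2 + 0 = 53
  Harrow: 5·1 + 3·0 + 13·1 + 12·0 + 2 = 20
  Elmhurst: 5·2 + 3·2 + 13·0 + 12·1 + 1 = 29
Claremont has the highest total.

Claremont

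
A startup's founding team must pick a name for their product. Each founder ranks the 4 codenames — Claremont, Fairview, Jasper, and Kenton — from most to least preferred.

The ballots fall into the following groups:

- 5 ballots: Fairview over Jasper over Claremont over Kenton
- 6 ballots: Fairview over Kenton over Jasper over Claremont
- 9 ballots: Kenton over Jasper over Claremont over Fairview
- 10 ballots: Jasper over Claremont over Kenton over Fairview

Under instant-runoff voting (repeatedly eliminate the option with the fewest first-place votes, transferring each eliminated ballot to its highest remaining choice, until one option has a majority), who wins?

Jasper

Round 1: Fairview 11, Jasper 10, Kenton 9, Claremont 0. Claremont has the fewest and is eliminated.
Round 2: Fairview 11, Jasper 10, Kenton 9. Kenton has the fewest and is eliminated.
Round 3: Jasper 19, Fairview 11. Jasper has a majority.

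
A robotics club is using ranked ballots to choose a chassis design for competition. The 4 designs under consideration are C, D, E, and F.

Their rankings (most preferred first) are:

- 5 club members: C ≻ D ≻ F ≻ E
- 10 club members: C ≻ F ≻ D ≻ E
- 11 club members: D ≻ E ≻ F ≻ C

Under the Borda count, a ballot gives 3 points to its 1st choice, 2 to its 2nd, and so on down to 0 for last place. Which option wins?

Borda scores:
  C: 5·3 + 10·3 + 11·0 = 45
  D: 5·2 + 10·1 + 11·3 = 53
  E: 5·0 + 10·0 + 11·2 = 22
  F: 5·1 + 10·2 + 11·1 = 36
D has the highest total.

D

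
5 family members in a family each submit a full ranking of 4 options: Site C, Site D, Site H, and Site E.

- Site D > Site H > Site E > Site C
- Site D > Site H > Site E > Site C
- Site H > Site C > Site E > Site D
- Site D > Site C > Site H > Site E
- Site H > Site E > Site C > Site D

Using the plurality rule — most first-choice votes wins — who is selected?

First-place vote totals:
  Site C: 0
  Site D: 3
  Site H: 2
  Site E: 0
Site D has the most first-place votes.

Site D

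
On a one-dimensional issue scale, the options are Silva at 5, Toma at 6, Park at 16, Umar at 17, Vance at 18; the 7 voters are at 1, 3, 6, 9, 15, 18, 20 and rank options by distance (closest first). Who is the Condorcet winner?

Toma

With single-peaked preferences on a line, the Condorcet winner is the candidate closest to the median voter.
The median voter (position 9) is closest to Toma at 6.
Check: Toma vs Umar — voters closer to Toma: 4 of 7.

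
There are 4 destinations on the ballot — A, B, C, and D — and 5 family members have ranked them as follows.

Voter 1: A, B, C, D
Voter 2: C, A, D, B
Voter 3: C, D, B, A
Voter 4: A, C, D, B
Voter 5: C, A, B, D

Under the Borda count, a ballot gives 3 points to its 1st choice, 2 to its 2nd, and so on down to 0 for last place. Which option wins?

C

Borda scores:
  A: 3 + 2 + 0 + 3 + 2 = 10
  B: 2 + 0 + 1 + 0 + 1 = 4
  C: 1 + 3 + 3 + 2 + 3 = 12
  D: 0 + 1 + 2 + 1 + 0 = 4
C has the highest total.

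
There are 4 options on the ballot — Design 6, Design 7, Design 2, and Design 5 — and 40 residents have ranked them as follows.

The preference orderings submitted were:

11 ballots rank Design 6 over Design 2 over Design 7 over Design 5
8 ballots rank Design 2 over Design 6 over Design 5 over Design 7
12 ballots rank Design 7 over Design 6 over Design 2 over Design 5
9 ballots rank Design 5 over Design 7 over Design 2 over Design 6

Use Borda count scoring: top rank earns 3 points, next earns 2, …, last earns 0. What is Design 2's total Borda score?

67

Borda scores:
  Design 6: 11·3 + 8·2 + 12·2 + 9·0 = 73
  Design 7: 11·1 + 8·0 + 12·3 + 9·2 = 65
  Design 2: 11·2 + 8·3 + 12·1 + 9·1 = 67
  Design 5: 11·0 + 8·1 + 12·0 + 9·3 = 35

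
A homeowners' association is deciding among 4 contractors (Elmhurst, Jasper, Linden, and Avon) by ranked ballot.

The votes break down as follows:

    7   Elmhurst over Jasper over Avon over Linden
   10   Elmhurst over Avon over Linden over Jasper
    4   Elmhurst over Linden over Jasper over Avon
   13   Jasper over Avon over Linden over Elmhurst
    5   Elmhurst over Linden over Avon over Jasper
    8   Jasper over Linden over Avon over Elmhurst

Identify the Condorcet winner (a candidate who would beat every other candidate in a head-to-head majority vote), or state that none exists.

Head-to-head results (47 voters total):
Elmhurst vs Jasper: Elmhurst wins 26–21.
Elmhurst vs Linden: Elmhurst wins 26–21.
Elmhurst vs Avon: Elmhurst wins 26–21.
Jasper vs Linden: Jasper wins 28–19.
Jasper vs Avon: Jasper wins 32–15.
Linden vs Avon: Avon wins 30–17.
Elmhurst beats each rival — Jasper (26–21), Linden (26–21), Avon (26–21) — so Elmhurst is the Condorcet winner.

Elmhurst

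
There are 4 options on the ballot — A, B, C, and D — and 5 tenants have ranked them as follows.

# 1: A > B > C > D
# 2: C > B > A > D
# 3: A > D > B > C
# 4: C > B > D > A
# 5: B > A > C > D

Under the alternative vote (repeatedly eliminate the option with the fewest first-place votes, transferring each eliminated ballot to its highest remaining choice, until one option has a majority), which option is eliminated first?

Round 1: A 2, C 2, B 1, D 0. D has the fewest and is eliminated.
Round 2: A 2, C 2, B 1. B has the fewest and is eliminated.
Round 3: A 3, C 2. A has a majority.

D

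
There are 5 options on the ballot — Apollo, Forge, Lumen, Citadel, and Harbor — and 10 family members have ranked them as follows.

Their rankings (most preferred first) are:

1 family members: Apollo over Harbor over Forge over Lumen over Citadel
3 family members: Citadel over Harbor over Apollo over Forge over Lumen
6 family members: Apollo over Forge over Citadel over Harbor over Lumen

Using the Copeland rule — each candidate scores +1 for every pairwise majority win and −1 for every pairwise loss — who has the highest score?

Apollo

Pairwise results:
  Apollo vs Forge: Apollo wins 10–0.
  Apollo vs Lumen: Apollo wins 10–0.
  Apollo vs Citadel: Apollo wins 7–3.
  Apollo vs Harbor: Apollo wins 7–3.
  Forge vs Lumen: Forge wins 10–0.
  Forge vs Citadel: Forge wins 7–3.
  Forge vs Harbor: Forge wins 6–4.
  Lumen vs Citadel: Citadel wins 9–1.
  Lumen vs Harbor: Harbor wins 10–0.
  Citadel vs Harbor: Citadel wins 9–1.
Copeland scores (wins − losses):
  Apollo: 4 − 0 = 4
  Forge: 3 − 1 = 2
  Lumen: 0 − 4 = -4
  Citadel: 2 − 2 = 0
  Harbor: 1 − 3 = -2
Apollo has the best Copeland score.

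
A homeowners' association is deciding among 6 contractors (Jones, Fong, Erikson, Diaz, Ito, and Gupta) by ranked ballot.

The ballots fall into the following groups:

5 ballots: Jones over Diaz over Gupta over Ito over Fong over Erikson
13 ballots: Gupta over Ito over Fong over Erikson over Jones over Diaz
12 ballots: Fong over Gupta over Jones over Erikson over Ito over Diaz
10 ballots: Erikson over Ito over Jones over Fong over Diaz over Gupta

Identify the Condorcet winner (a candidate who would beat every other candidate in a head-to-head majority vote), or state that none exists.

Head-to-head results (40 voters total):
Jones vs Fong: Fong wins 25–15.
Jones vs Erikson: Erikson wins 23–17.
Jones vs Diaz: Jones wins 40–0.
Jones vs Ito: Ito wins 23–17.
Jones vs Gupta: Gupta wins 25–15.
Fong vs Erikson: Fong wins 30–10.
Fong vs Diaz: Fong wins 35–5.
Fong vs Ito: Ito wins 28–12.
Fong vs Gupta: Fong wins 22–18.
Erikson vs Diaz: Erikson wins 35–5.
Erikson vs Ito: Erikson wins 22–18.
Erikson vs Gupta: Gupta wins 30–10.
Diaz vs Ito: Ito wins 35–5.
Diaz vs Gupta: Gupta wins 25–15.
Ito vs Gupta: Gupta wins 30–10.
No candidate beats all others: Fong beats Erikson beats Ito beats Fong, a majority cycle.

None — there is no Condorcet winner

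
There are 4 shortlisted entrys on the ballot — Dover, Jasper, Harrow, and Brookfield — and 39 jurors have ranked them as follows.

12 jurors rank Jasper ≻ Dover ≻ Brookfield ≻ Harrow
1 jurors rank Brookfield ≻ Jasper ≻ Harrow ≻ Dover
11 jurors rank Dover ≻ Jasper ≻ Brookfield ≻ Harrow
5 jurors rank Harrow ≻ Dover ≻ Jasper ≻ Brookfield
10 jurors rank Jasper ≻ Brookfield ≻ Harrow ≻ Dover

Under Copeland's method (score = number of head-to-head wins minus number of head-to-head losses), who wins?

Pairwise results:
  Dover vs Jasper: Jasper wins 23–16.
  Dover vs Harrow: Dover wins 23–16.
  Dover vs Brookfield: Dover wins 28–11.
  Jasper vs Harrow: Jasper wins 34–5.
  Jasper vs Brookfield: Jasper wins 38–1.
  Harrow vs Brookfield: Brookfield wins 34–5.
Copeland scores (wins − losses):
  Dover: 2 − 1 = 1
  Jasper: 3 − 0 = 3
  Harrow: 0 − 3 = -3
  Brookfield: 1 − 2 = -1
Jasper has the best Copeland score.

Jasper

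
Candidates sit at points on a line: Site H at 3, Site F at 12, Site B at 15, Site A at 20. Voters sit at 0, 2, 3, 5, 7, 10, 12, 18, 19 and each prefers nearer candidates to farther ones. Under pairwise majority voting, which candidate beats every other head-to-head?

Site H

With single-peaked preferences on a line, the Condorcet winner is the candidate closest to the median voter.
The median voter (position 7) is closest to Site H at 3.
Check: Site H vs Site B — voters closer to Site H: 5 of 9.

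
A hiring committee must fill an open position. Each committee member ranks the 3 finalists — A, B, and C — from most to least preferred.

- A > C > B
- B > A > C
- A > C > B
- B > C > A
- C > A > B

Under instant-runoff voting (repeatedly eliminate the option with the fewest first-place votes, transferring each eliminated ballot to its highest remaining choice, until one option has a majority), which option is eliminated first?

Round 1: A 2, B 2, C 1. C has the fewest and is eliminated.
Round 2: A 3, B 2. A has a majority.

C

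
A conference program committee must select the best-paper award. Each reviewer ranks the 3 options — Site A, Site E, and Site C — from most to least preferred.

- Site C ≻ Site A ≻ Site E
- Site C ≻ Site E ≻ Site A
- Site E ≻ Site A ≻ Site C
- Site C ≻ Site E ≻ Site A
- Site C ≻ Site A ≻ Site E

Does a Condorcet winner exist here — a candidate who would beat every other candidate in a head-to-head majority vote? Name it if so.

Head-to-head results (5 voters total):
Site A vs Site E: Site E wins 3–2.
Site A vs Site C: Site C wins 4–1.
Site E vs Site C: Site C wins 4–1.
Site C beats each rival — Site A (4–1), Site E (4–1) — so Site C is the Condorcet winner.

Site C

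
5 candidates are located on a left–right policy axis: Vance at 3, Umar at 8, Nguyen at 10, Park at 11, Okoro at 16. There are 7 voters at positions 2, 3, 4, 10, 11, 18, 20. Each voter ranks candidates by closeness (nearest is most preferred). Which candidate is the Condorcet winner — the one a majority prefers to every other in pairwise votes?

With single-peaked preferences on a line, the Condorcet winner is the candidate closest to the median voter.
The median voter (position 10) is closest to Nguyen at 10.
Check: Nguyen vs Okoro — voters closer to Nguyen: 5 of 7.

Nguyen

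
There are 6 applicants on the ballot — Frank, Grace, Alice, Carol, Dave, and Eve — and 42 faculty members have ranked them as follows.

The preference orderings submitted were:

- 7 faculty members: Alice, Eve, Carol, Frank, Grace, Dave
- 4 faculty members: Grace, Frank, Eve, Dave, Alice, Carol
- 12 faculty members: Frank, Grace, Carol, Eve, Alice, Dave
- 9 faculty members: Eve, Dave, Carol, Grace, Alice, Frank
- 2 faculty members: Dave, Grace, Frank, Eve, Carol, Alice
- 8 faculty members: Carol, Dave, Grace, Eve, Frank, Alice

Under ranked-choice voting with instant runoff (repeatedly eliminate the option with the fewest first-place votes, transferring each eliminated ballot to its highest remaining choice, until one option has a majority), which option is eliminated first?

Dave

Round 1: Frank 12, Eve 9, Carol 8, Alice 7, Grace 4, Dave 2. Dave has the fewest and is eliminated.
Round 2: Frank 12, Eve 9, Carol 8, Alice 7, Grace 6. Grace has the fewest and is eliminated.
Round 3: Frank 18, Eve 9, Carol 8, Alice 7. Alice has the fewest and is eliminated.
Round 4: Frank 18, Eve 16, Carol 8. Carol has the fewest and is eliminated.
Round 5: Eve 24, Frank 18. Eve has a majority.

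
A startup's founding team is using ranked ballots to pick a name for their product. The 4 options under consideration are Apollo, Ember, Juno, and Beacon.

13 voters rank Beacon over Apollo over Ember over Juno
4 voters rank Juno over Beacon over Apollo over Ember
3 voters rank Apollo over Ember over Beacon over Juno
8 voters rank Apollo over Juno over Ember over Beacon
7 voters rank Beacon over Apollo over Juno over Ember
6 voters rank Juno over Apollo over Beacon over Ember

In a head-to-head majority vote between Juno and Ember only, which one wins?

Ballots ranking Juno above Ember: 4+8+7+6 = 25.
Ballots ranking Ember above Juno: 13+3 = 16.
Juno wins the head-to-head, 25–16.

Juno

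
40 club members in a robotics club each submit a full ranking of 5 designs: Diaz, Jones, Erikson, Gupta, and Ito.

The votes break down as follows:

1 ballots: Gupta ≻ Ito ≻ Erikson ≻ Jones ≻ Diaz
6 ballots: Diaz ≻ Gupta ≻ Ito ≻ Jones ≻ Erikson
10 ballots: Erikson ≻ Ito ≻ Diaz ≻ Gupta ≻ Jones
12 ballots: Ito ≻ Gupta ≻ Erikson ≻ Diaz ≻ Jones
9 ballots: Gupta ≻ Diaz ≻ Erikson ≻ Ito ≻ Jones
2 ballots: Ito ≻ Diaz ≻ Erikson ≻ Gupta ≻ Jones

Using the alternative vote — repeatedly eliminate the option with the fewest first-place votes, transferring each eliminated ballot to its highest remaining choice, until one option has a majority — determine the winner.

Round 1: Ito 14, Erikson 10, Gupta 10, Diaz 6, Jones 0. Jones has the fewest and is eliminated.
Round 2: Ito 14, Erikson 10, Gupta 10, Diaz 6. Diaz has the fewest and is eliminated.
Round 3: Gupta 16, Ito 14, Erikson 10. Erikson has the fewest and is eliminated.
Round 4: Ito 24, Gupta 16. Ito has a majority.

Ito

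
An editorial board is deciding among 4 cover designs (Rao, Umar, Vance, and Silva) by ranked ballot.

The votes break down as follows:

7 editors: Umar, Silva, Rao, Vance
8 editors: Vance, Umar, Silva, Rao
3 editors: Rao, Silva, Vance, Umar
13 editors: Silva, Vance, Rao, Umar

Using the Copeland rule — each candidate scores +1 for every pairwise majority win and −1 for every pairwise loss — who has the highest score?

Pairwise results:
  Rao vs Umar: Rao wins 16–15.
  Rao vs Vance: Vance wins 21–10.
  Rao vs Silva: Silva wins 28–3.
  Umar vs Vance: Vance wins 24–7.
  Umar vs Silva: Silva wins 16–15.
  Vance vs Silva: Silva wins 23–8.
Copeland scores (wins − losses):
  Rao: 1 − 2 = -1
  Umar: 0 − 3 = -3
  Vance: 2 − 1 = 1
  Silva: 3 − 0 = 3
Silva has the best Copeland score.

Silva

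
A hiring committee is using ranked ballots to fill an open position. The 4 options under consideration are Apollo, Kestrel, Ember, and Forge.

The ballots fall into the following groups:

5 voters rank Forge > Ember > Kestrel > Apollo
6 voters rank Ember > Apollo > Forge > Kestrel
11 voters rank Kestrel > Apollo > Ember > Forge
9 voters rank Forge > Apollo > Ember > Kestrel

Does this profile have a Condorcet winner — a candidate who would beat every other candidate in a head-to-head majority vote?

Head-to-head results (31 voters total):
Apollo vs Kestrel: Kestrel wins 16–15.
Apollo vs Ember: Apollo wins 20–11.
Apollo vs Forge: Apollo wins 17–14.
Kestrel vs Ember: Ember wins 20–11.
Kestrel vs Forge: Forge wins 20–11.
Ember vs Forge: Ember wins 17–14.
No candidate beats all others: Apollo beats Ember beats Kestrel beats Apollo, a majority cycle.

No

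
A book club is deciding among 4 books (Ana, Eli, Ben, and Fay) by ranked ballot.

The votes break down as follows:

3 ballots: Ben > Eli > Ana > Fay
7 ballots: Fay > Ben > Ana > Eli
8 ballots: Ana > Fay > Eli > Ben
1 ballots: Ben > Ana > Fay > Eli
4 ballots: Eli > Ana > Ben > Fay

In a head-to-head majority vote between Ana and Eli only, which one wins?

Ana

Ballots ranking Ana above Eli: 7+8+1 = 16.
Ballots ranking Eli above Ana: 3+4 = 7.
Ana wins the head-to-head, 16–7.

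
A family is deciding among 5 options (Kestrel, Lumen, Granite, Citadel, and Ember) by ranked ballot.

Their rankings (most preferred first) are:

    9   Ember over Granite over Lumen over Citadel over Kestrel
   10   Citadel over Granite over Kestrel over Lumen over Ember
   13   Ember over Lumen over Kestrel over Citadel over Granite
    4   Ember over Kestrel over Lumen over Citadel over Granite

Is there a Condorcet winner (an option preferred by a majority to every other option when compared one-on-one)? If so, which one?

Head-to-head results (36 voters total):
Kestrel vs Lumen: Lumen wins 22–14.
Kestrel vs Granite: Granite wins 19–17.
Kestrel vs Citadel: Citadel wins 19–17.
Kestrel vs Ember: Ember wins 26–10.
Lumen vs Granite: Granite wins 19–17.
Lumen vs Citadel: Lumen wins 26–10.
Lumen vs Ember: Ember wins 26–10.
Granite vs Citadel: Citadel wins 27–9.
Granite vs Ember: Ember wins 26–10.
Citadel vs Ember: Ember wins 26–10.
Ember beats each rival — Kestrel (26–10), Lumen (26–10), Granite (26–10), Citadel (26–10) — so Ember is the Condorcet winner.

Ember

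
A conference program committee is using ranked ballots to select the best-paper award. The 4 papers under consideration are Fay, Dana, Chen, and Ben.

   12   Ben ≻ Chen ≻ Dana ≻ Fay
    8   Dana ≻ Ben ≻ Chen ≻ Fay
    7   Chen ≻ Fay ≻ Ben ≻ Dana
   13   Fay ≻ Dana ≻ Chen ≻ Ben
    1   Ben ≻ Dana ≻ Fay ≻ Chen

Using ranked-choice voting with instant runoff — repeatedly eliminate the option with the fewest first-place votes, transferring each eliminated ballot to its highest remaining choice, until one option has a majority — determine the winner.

Round 1: Fay 13, Ben 13, Dana 8, Chen 7. Chen has the fewest and is eliminated.
Round 2: Fay 20, Ben 13, Dana 8. Dana has the fewest and is eliminated.
Round 3: Ben 21, Fay 20. Ben has a majority.

Ben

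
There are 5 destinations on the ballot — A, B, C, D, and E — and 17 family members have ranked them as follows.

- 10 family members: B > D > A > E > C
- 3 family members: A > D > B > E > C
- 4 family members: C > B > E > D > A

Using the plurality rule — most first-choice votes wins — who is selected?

B

First-place vote totals:
  A: 3
  B: 10
  C: 4
  D: 0
  E: 0
B has the most first-place votes.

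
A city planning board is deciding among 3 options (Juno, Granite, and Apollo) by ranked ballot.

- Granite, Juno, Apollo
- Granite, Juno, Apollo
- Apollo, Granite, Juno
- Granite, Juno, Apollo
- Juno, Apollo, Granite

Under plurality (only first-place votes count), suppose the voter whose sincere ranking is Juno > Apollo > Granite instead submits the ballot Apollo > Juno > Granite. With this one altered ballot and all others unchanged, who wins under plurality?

Granite

First-place totals with the altered ballot: Juno 0, Granite 3, Apollo 2.
The winner is unchanged: still Granite.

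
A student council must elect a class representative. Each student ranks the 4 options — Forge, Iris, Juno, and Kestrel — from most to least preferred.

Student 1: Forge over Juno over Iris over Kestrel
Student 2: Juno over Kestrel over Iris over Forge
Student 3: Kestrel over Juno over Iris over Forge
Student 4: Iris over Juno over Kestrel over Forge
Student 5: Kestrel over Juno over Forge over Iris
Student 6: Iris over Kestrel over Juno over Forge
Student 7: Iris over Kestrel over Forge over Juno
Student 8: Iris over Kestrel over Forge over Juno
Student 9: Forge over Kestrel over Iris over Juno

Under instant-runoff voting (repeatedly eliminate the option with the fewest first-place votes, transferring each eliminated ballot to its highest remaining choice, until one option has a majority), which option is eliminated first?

Round 1: Iris 4, Forge 2, Kestrel 2, Juno 1. Juno has the fewest and is eliminated.
Round 2: Iris 4, Kestrel 3, Forge 2. Forge has the fewest and is eliminated.
Round 3: Iris 5, Kestrel 4. Iris has a majority.

Juno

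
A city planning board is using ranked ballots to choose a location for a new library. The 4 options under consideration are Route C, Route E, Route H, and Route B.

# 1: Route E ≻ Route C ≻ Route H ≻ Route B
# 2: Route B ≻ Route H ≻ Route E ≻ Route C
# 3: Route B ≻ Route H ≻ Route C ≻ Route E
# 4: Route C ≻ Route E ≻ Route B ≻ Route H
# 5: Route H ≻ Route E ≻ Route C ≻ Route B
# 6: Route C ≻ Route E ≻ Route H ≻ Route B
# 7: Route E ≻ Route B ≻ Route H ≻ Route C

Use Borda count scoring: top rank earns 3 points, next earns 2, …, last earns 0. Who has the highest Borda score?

Borda scores:
  Route C: 2 + 0 + 1 + 3 + 1 + 3 + 0 = 10
  Route E: 3 + 1 + 0 + 2 + 2 + 2 + 3 = 13
  Route H: 1 + 2 + 2 + 0 + 3 + 1 + 1 = 10
  Route B: 0 + 3 + 3 + 1 + 0 + 0 + 2 = 9
Route E has the highest total.

Route E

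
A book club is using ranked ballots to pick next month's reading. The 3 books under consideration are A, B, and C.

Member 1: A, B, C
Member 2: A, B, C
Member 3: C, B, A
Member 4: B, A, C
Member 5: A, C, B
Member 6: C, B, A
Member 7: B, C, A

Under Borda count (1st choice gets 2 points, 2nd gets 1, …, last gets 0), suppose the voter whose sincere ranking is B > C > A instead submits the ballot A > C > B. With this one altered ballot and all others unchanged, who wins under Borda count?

Borda totals with the altered ballot: A 9, B 6, C 6.
The switch changes the winner from B to A.

A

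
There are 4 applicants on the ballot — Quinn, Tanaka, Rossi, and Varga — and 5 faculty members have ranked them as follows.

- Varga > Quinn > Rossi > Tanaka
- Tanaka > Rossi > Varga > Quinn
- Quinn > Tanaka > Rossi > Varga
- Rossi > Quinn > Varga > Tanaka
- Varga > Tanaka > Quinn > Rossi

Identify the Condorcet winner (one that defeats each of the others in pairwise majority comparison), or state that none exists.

No Condorcet winner

Head-to-head results (5 voters total):
Quinn vs Tanaka: Quinn wins 3–2.
Quinn vs Rossi: Quinn wins 3–2.
Quinn vs Varga: Varga wins 3–2.
Tanaka vs Rossi: Tanaka wins 3–2.
Tanaka vs Varga: Varga wins 3–2.
Rossi vs Varga: Rossi wins 3–2.
No candidate beats all others: Quinn beats Rossi beats Varga beats Quinn, a majority cycle.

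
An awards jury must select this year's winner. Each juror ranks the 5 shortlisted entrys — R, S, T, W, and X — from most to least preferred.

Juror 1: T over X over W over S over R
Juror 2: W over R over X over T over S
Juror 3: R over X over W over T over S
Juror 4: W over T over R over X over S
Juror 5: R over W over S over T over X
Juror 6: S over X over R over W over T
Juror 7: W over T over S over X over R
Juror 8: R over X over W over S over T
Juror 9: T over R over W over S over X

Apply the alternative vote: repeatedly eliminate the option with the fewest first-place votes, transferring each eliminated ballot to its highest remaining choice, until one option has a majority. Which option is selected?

Round 1: R 3, W 3, T 2, S 1, X 0. X has the fewest and is eliminated.
Round 2: R 3, W 3, T 2, S 1. S has the fewest and is eliminated.
Round 3: R 4, W 3, T 2. T has the fewest and is eliminated.
Round 4: R 5, W 4. R has a majority.

R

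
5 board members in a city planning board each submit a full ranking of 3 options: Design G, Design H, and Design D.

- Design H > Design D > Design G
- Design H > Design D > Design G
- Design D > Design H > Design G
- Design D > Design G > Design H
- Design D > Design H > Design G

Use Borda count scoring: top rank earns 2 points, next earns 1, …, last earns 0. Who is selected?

Borda scores:
  Design G: 0 + 0 + 0 + 1 + 0 = 1
  Design H: 2 + 2 + 1 + 0 + 1 = 6
  Design D: 1 + 1 + 2 + 2 + 2 = 8
Design D has the highest total.

Design D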